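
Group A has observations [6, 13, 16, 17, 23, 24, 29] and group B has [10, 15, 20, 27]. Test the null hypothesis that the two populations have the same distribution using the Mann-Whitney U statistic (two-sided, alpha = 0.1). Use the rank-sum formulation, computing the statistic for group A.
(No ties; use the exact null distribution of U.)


Step 1: Combine and sort all 11 observations; assign midranks.
sorted (value, group): (6,X), (10,Y), (13,X), (15,Y), (16,X), (17,X), (20,Y), (23,X), (24,X), (27,Y), (29,X)
ranks: 6->1, 10->2, 13->3, 15->4, 16->5, 17->6, 20->7, 23->8, 24->9, 27->10, 29->11
Step 2: Rank sum for X: R1 = 1 + 3 + 5 + 6 + 8 + 9 + 11 = 43.
Step 3: U_X = R1 - n1(n1+1)/2 = 43 - 7*8/2 = 43 - 28 = 15.
       U_Y = n1*n2 - U_X = 28 - 15 = 13.
Step 4: No ties, so the exact null distribution of U (based on enumerating the C(11,7) = 330 equally likely rank assignments) gives the two-sided p-value.
Step 5: p-value = 0.927273; compare to alpha = 0.1. fail to reject H0.

U_X = 15, p = 0.927273, fail to reject H0 at alpha = 0.1.


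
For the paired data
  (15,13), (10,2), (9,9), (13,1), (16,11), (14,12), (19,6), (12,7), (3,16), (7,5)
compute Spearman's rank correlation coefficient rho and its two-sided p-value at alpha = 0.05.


Step 1: Rank x and y separately (midranks; no ties here).
rank(x): 15->8, 10->4, 9->3, 13->6, 16->9, 14->7, 19->10, 12->5, 3->1, 7->2
rank(y): 13->9, 2->2, 9->6, 1->1, 11->7, 12->8, 6->4, 7->5, 16->10, 5->3
Step 2: d_i = R_x(i) - R_y(i); compute d_i^2.
  (8-9)^2=1, (4-2)^2=4, (3-6)^2=9, (6-1)^2=25, (9-7)^2=4, (7-8)^2=1, (10-4)^2=36, (5-5)^2=0, (1-10)^2=81, (2-3)^2=1
sum(d^2) = 162.
Step 3: rho = 1 - 6*162 / (10*(10^2 - 1)) = 1 - 972/990 = 0.018182.
Step 4: Under H0, t = rho * sqrt((n-2)/(1-rho^2)) = 0.0514 ~ t(8).
Step 5: Two-sided p-value from the t-distribution with 8 df = 0.960240.
Step 6: alpha = 0.05. fail to reject H0.

rho = 0.0182, p = 0.960240, fail to reject H0 at alpha = 0.05.


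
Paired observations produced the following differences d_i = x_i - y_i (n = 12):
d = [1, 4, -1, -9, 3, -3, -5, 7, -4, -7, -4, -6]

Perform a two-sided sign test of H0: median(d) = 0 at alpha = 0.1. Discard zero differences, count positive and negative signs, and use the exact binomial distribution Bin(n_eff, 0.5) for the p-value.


Step 1: Discard zero differences. Original n = 12; n_eff = number of nonzero differences = 12.
Nonzero differences (with sign): +1, +4, -1, -9, +3, -3, -5, +7, -4, -7, -4, -6
Step 2: Count signs: positive = 4, negative = 8.
Step 3: Under H0: P(positive) = 0.5, so the number of positives S ~ Bin(12, 0.5).
Step 4: Two-sided exact p-value = sum of Bin(12,0.5) probabilities at or below the observed probability = 0.387695.
Step 5: alpha = 0.1. fail to reject H0.

n_eff = 12, pos = 4, neg = 8, p = 0.387695, fail to reject H0.


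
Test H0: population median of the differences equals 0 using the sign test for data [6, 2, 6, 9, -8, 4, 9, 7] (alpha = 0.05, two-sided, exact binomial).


Step 1: Discard zero differences. Original n = 8; n_eff = number of nonzero differences = 8.
Nonzero differences (with sign): +6, +2, +6, +9, -8, +4, +9, +7
Step 2: Count signs: positive = 7, negative = 1.
Step 3: Under H0: P(positive) = 0.5, so the number of positives S ~ Bin(8, 0.5).
Step 4: Two-sided exact p-value = sum of Bin(8,0.5) probabilities at or below the observed probability = 0.070312.
Step 5: alpha = 0.05. fail to reject H0.

n_eff = 8, pos = 7, neg = 1, p = 0.070312, fail to reject H0.


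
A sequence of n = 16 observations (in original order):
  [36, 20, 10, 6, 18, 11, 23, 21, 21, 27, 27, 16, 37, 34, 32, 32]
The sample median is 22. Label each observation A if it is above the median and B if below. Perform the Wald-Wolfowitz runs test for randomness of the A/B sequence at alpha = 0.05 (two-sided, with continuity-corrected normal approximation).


Step 1: Compute median = 22; label A = above, B = below.
Labels in order: ABBBBBABBAABAAAA  (n_A = 8, n_B = 8)
Step 2: Count runs R = 7.
Step 3: Under H0 (random ordering), E[R] = 2*n_A*n_B/(n_A+n_B) + 1 = 2*8*8/16 + 1 = 9.0000.
        Var[R] = 2*n_A*n_B*(2*n_A*n_B - n_A - n_B) / ((n_A+n_B)^2 * (n_A+n_B-1)) = 14336/3840 = 3.7333.
        SD[R] = 1.9322.
Step 4: Continuity-corrected z = (R + 0.5 - E[R]) / SD[R] = (7 + 0.5 - 9.0000) / 1.9322 = -0.7763.
Step 5: Two-sided p-value via normal approximation = 2*(1 - Phi(|z|)) = 0.437558.
Step 6: alpha = 0.05. fail to reject H0.

R = 7, z = -0.7763, p = 0.437558, fail to reject H0.


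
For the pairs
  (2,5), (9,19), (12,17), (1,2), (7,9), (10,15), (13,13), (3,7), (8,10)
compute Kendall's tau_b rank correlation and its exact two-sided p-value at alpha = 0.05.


Step 1: Enumerate the 36 unordered pairs (i,j) with i<j and classify each by sign(x_j-x_i) * sign(y_j-y_i).
  (1,2):dx=+7,dy=+14->C; (1,3):dx=+10,dy=+12->C; (1,4):dx=-1,dy=-3->C; (1,5):dx=+5,dy=+4->C
  (1,6):dx=+8,dy=+10->C; (1,7):dx=+11,dy=+8->C; (1,8):dx=+1,dy=+2->C; (1,9):dx=+6,dy=+5->C
  (2,3):dx=+3,dy=-2->D; (2,4):dx=-8,dy=-17->C; (2,5):dx=-2,dy=-10->C; (2,6):dx=+1,dy=-4->D
  (2,7):dx=+4,dy=-6->D; (2,8):dx=-6,dy=-12->C; (2,9):dx=-1,dy=-9->C; (3,4):dx=-11,dy=-15->C
  (3,5):dx=-5,dy=-8->C; (3,6):dx=-2,dy=-2->C; (3,7):dx=+1,dy=-4->D; (3,8):dx=-9,dy=-10->C
  (3,9):dx=-4,dy=-7->C; (4,5):dx=+6,dy=+7->C; (4,6):dx=+9,dy=+13->C; (4,7):dx=+12,dy=+11->C
  (4,8):dx=+2,dy=+5->C; (4,9):dx=+7,dy=+8->C; (5,6):dx=+3,dy=+6->C; (5,7):dx=+6,dy=+4->C
  (5,8):dx=-4,dy=-2->C; (5,9):dx=+1,dy=+1->C; (6,7):dx=+3,dy=-2->D; (6,8):dx=-7,dy=-8->C
  (6,9):dx=-2,dy=-5->C; (7,8):dx=-10,dy=-6->C; (7,9):dx=-5,dy=-3->C; (8,9):dx=+5,dy=+3->C
Step 2: C = 31, D = 5, total pairs = 36.
Step 3: tau = (C - D)/(n(n-1)/2) = (31 - 5)/36 = 0.722222.
Step 4: Exact two-sided p-value (enumerate n! = 362880 permutations of y under H0): p = 0.005886.
Step 5: alpha = 0.05. reject H0.

tau_b = 0.7222 (C=31, D=5), p = 0.005886, reject H0.


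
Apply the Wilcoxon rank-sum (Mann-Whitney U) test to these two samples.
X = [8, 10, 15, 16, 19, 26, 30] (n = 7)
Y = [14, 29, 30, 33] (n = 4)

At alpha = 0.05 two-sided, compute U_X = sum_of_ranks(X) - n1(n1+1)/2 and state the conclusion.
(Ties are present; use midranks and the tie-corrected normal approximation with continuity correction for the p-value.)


Step 1: Combine and sort all 11 observations; assign midranks.
sorted (value, group): (8,X), (10,X), (14,Y), (15,X), (16,X), (19,X), (26,X), (29,Y), (30,X), (30,Y), (33,Y)
ranks: 8->1, 10->2, 14->3, 15->4, 16->5, 19->6, 26->7, 29->8, 30->9.5, 30->9.5, 33->11
Step 2: Rank sum for X: R1 = 1 + 2 + 4 + 5 + 6 + 7 + 9.5 = 34.5.
Step 3: U_X = R1 - n1(n1+1)/2 = 34.5 - 7*8/2 = 34.5 - 28 = 6.5.
       U_Y = n1*n2 - U_X = 28 - 6.5 = 21.5.
Step 4: Ties are present, so use the tie-corrected normal approximation (with continuity correction) for the p-value.
Step 5: p-value = 0.184875; compare to alpha = 0.05. fail to reject H0.

U_X = 6.5, p = 0.184875, fail to reject H0 at alpha = 0.05.


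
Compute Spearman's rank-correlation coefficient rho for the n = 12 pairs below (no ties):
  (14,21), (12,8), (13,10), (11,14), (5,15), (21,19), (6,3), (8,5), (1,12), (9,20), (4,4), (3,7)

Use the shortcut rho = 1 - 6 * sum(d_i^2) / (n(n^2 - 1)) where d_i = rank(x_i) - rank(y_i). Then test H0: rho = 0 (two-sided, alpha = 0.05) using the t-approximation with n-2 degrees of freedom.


Step 1: Rank x and y separately (midranks; no ties here).
rank(x): 14->11, 12->9, 13->10, 11->8, 5->4, 21->12, 6->5, 8->6, 1->1, 9->7, 4->3, 3->2
rank(y): 21->12, 8->5, 10->6, 14->8, 15->9, 19->10, 3->1, 5->3, 12->7, 20->11, 4->2, 7->4
Step 2: d_i = R_x(i) - R_y(i); compute d_i^2.
  (11-12)^2=1, (9-5)^2=16, (10-6)^2=16, (8-8)^2=0, (4-9)^2=25, (12-10)^2=4, (5-1)^2=16, (6-3)^2=9, (1-7)^2=36, (7-11)^2=16, (3-2)^2=1, (2-4)^2=4
sum(d^2) = 144.
Step 3: rho = 1 - 6*144 / (12*(12^2 - 1)) = 1 - 864/1716 = 0.496503.
Step 4: Under H0, t = rho * sqrt((n-2)/(1-rho^2)) = 1.8088 ~ t(10).
Step 5: Two-sided p-value from the t-distribution with 10 df = 0.100603.
Step 6: alpha = 0.05. fail to reject H0.

rho = 0.4965, p = 0.100603, fail to reject H0 at alpha = 0.05.


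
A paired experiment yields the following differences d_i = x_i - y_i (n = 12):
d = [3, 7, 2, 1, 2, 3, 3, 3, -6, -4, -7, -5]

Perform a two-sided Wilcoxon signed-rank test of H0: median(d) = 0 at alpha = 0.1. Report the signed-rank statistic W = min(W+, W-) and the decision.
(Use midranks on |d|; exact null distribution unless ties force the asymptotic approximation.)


Step 1: Drop any zero differences (none here) and take |d_i|.
|d| = [3, 7, 2, 1, 2, 3, 3, 3, 6, 4, 7, 5]
Step 2: Midrank |d_i| (ties get averaged ranks).
ranks: |3|->5.5, |7|->11.5, |2|->2.5, |1|->1, |2|->2.5, |3|->5.5, |3|->5.5, |3|->5.5, |6|->10, |4|->8, |7|->11.5, |5|->9
Step 3: Attach original signs; sum ranks with positive sign and with negative sign.
W+ = 5.5 + 11.5 + 2.5 + 1 + 2.5 + 5.5 + 5.5 + 5.5 = 39.5
W- = 10 + 8 + 11.5 + 9 = 38.5
(Check: W+ + W- = 78 should equal n(n+1)/2 = 78.)
Step 4: Test statistic W = min(W+, W-) = 38.5.
Step 5: Ties in |d|, so use the tie-corrected normal approximation.
        E[W] = n(n+1)/4 = 12*13/4 = 39.
        Tie groups: |d|=2 (t=2), |d|=3 (t=4), |d|=7 (t=2); sum(t^3 - t) = 72.
        Var[W] = n(n+1)(2n+1)/24 - sum(t^3-t)/48 = 3900/24 - 72/48 = 161.
        z = (W - E[W]) / sqrt(Var[W]) = (38.5 - 39) / 12.6886 = -0.0394.
        Two-sided p = 2*Phi(z) = 0.968567.
Step 6: alpha = 0.1. fail to reject H0.

W+ = 39.5, W- = 38.5, W = min = 38.5, p = 0.968567, fail to reject H0.


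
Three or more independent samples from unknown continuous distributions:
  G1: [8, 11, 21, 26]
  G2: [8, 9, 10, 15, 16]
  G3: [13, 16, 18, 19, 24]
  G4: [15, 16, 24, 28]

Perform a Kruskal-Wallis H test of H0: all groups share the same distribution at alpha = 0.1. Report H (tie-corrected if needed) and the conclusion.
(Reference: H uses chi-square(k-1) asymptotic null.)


Step 1: Combine all N = 18 observations and assign midranks.
sorted (value, group, rank): (8,G1,1.5), (8,G2,1.5), (9,G2,3), (10,G2,4), (11,G1,5), (13,G3,6), (15,G2,7.5), (15,G4,7.5), (16,G2,10), (16,G3,10), (16,G4,10), (18,G3,12), (19,G3,13), (21,G1,14), (24,G3,15.5), (24,G4,15.5), (26,G1,17), (28,G4,18)
Step 2: Sum ranks within each group.
R_1 = 37.5 (n_1 = 4)
R_2 = 26 (n_2 = 5)
R_3 = 56.5 (n_3 = 5)
R_4 = 51 (n_4 = 4)
Step 3: H = 12/(N(N+1)) * sum(R_i^2/n_i) - 3(N+1)
     = 12/(18*19) * (37.5^2/4 + 26^2/5 + 56.5^2/5 + 51^2/4) - 3*19
     = 0.035088 * 1775.46 - 57
     = 5.296930.
Step 4: Ties present; correction factor C = 1 - 42/(18^3 - 18) = 0.992776. Corrected H = 5.296930 / 0.992776 = 5.335473.
Step 5: Under H0, H ~ chi^2(3); p-value = 0.148817.
Step 6: alpha = 0.1. fail to reject H0.

H = 5.3355, df = 3, p = 0.148817, fail to reject H0.


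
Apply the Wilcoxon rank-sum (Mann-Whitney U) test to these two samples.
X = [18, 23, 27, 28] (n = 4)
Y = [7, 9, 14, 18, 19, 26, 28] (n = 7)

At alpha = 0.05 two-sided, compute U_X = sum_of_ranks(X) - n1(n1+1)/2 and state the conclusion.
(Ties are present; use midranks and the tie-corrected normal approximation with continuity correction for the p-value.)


Step 1: Combine and sort all 11 observations; assign midranks.
sorted (value, group): (7,Y), (9,Y), (14,Y), (18,X), (18,Y), (19,Y), (23,X), (26,Y), (27,X), (28,X), (28,Y)
ranks: 7->1, 9->2, 14->3, 18->4.5, 18->4.5, 19->6, 23->7, 26->8, 27->9, 28->10.5, 28->10.5
Step 2: Rank sum for X: R1 = 4.5 + 7 + 9 + 10.5 = 31.
Step 3: U_X = R1 - n1(n1+1)/2 = 31 - 4*5/2 = 31 - 10 = 21.
       U_Y = n1*n2 - U_X = 28 - 21 = 7.
Step 4: Ties are present, so use the tie-corrected normal approximation (with continuity correction) for the p-value.
Step 5: p-value = 0.217200; compare to alpha = 0.05. fail to reject H0.

U_X = 21, p = 0.217200, fail to reject H0 at alpha = 0.05.


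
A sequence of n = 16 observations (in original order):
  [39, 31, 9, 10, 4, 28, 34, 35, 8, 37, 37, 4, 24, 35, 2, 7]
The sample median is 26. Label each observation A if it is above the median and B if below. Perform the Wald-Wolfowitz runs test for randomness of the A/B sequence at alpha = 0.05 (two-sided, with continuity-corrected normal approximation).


Step 1: Compute median = 26; label A = above, B = below.
Labels in order: AABBBAAABAABBABB  (n_A = 8, n_B = 8)
Step 2: Count runs R = 8.
Step 3: Under H0 (random ordering), E[R] = 2*n_A*n_B/(n_A+n_B) + 1 = 2*8*8/16 + 1 = 9.0000.
        Var[R] = 2*n_A*n_B*(2*n_A*n_B - n_A - n_B) / ((n_A+n_B)^2 * (n_A+n_B-1)) = 14336/3840 = 3.7333.
        SD[R] = 1.9322.
Step 4: Continuity-corrected z = (R + 0.5 - E[R]) / SD[R] = (8 + 0.5 - 9.0000) / 1.9322 = -0.2588.
Step 5: Two-sided p-value via normal approximation = 2*(1 - Phi(|z|)) = 0.795809.
Step 6: alpha = 0.05. fail to reject H0.

R = 8, z = -0.2588, p = 0.795809, fail to reject H0.


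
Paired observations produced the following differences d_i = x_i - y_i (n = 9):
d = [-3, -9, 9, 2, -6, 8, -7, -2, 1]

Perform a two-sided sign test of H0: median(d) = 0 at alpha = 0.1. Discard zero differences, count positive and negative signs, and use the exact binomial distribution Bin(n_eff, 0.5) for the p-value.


Step 1: Discard zero differences. Original n = 9; n_eff = number of nonzero differences = 9.
Nonzero differences (with sign): -3, -9, +9, +2, -6, +8, -7, -2, +1
Step 2: Count signs: positive = 4, negative = 5.
Step 3: Under H0: P(positive) = 0.5, so the number of positives S ~ Bin(9, 0.5).
Step 4: Two-sided exact p-value = sum of Bin(9,0.5) probabilities at or below the observed probability = 1.000000.
Step 5: alpha = 0.1. fail to reject H0.

n_eff = 9, pos = 4, neg = 5, p = 1.000000, fail to reject H0.


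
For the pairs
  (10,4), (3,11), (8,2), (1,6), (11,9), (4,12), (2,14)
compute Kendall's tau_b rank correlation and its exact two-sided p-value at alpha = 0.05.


Step 1: Enumerate the 21 unordered pairs (i,j) with i<j and classify each by sign(x_j-x_i) * sign(y_j-y_i).
  (1,2):dx=-7,dy=+7->D; (1,3):dx=-2,dy=-2->C; (1,4):dx=-9,dy=+2->D; (1,5):dx=+1,dy=+5->C
  (1,6):dx=-6,dy=+8->D; (1,7):dx=-8,dy=+10->D; (2,3):dx=+5,dy=-9->D; (2,4):dx=-2,dy=-5->C
  (2,5):dx=+8,dy=-2->D; (2,6):dx=+1,dy=+1->C; (2,7):dx=-1,dy=+3->D; (3,4):dx=-7,dy=+4->D
  (3,5):dx=+3,dy=+7->C; (3,6):dx=-4,dy=+10->D; (3,7):dx=-6,dy=+12->D; (4,5):dx=+10,dy=+3->C
  (4,6):dx=+3,dy=+6->C; (4,7):dx=+1,dy=+8->C; (5,6):dx=-7,dy=+3->D; (5,7):dx=-9,dy=+5->D
  (6,7):dx=-2,dy=+2->D
Step 2: C = 8, D = 13, total pairs = 21.
Step 3: tau = (C - D)/(n(n-1)/2) = (8 - 13)/21 = -0.238095.
Step 4: Exact two-sided p-value (enumerate n! = 5040 permutations of y under H0): p = 0.561905.
Step 5: alpha = 0.05. fail to reject H0.

tau_b = -0.2381 (C=8, D=13), p = 0.561905, fail to reject H0.


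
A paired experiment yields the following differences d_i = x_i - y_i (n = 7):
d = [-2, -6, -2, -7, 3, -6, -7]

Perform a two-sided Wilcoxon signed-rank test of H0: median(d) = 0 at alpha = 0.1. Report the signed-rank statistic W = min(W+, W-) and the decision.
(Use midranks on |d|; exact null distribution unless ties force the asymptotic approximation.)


Step 1: Drop any zero differences (none here) and take |d_i|.
|d| = [2, 6, 2, 7, 3, 6, 7]
Step 2: Midrank |d_i| (ties get averaged ranks).
ranks: |2|->1.5, |6|->4.5, |2|->1.5, |7|->6.5, |3|->3, |6|->4.5, |7|->6.5
Step 3: Attach original signs; sum ranks with positive sign and with negative sign.
W+ = 3 = 3
W- = 1.5 + 4.5 + 1.5 + 6.5 + 4.5 + 6.5 = 25
(Check: W+ + W- = 28 should equal n(n+1)/2 = 28.)
Step 4: Test statistic W = min(W+, W-) = 3.
Step 5: Ties in |d|, so use the tie-corrected normal approximation.
        E[W] = n(n+1)/4 = 7*8/4 = 14.
        Tie groups: |d|=2 (t=2), |d|=6 (t=2), |d|=7 (t=2); sum(t^3 - t) = 18.
        Var[W] = n(n+1)(2n+1)/24 - sum(t^3-t)/48 = 840/24 - 18/48 = 34.625.
        z = (W - E[W]) / sqrt(Var[W]) = (3 - 14) / 5.8843 = -1.8694.
        Two-sided p = 2*Phi(z) = 0.061570.
Step 6: alpha = 0.1. reject H0.

W+ = 3, W- = 25, W = min = 3, p = 0.061570, reject H0.


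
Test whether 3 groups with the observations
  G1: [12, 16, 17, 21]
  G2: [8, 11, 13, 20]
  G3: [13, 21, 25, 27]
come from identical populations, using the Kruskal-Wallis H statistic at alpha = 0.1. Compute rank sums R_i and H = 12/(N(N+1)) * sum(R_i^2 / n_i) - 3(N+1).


Step 1: Combine all N = 12 observations and assign midranks.
sorted (value, group, rank): (8,G2,1), (11,G2,2), (12,G1,3), (13,G2,4.5), (13,G3,4.5), (16,G1,6), (17,G1,7), (20,G2,8), (21,G1,9.5), (21,G3,9.5), (25,G3,11), (27,G3,12)
Step 2: Sum ranks within each group.
R_1 = 25.5 (n_1 = 4)
R_2 = 15.5 (n_2 = 4)
R_3 = 37 (n_3 = 4)
Step 3: H = 12/(N(N+1)) * sum(R_i^2/n_i) - 3(N+1)
     = 12/(12*13) * (25.5^2/4 + 15.5^2/4 + 37^2/4) - 3*13
     = 0.076923 * 564.875 - 39
     = 4.451923.
Step 4: Ties present; correction factor C = 1 - 12/(12^3 - 12) = 0.993007. Corrected H = 4.451923 / 0.993007 = 4.483275.
Step 5: Under H0, H ~ chi^2(2); p-value = 0.106284.
Step 6: alpha = 0.1. fail to reject H0.

H = 4.4833, df = 2, p = 0.106284, fail to reject H0.


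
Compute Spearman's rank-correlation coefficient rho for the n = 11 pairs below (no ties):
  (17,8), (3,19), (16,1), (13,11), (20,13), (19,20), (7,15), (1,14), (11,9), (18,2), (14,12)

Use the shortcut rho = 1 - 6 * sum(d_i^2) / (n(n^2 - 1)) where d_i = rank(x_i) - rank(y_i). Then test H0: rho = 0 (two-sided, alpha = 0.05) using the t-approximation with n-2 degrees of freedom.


Step 1: Rank x and y separately (midranks; no ties here).
rank(x): 17->8, 3->2, 16->7, 13->5, 20->11, 19->10, 7->3, 1->1, 11->4, 18->9, 14->6
rank(y): 8->3, 19->10, 1->1, 11->5, 13->7, 20->11, 15->9, 14->8, 9->4, 2->2, 12->6
Step 2: d_i = R_x(i) - R_y(i); compute d_i^2.
  (8-3)^2=25, (2-10)^2=64, (7-1)^2=36, (5-5)^2=0, (11-7)^2=16, (10-11)^2=1, (3-9)^2=36, (1-8)^2=49, (4-4)^2=0, (9-2)^2=49, (6-6)^2=0
sum(d^2) = 276.
Step 3: rho = 1 - 6*276 / (11*(11^2 - 1)) = 1 - 1656/1320 = -0.254545.
Step 4: Under H0, t = rho * sqrt((n-2)/(1-rho^2)) = -0.7896 ~ t(9).
Step 5: Two-sided p-value from the t-distribution with 9 df = 0.450037.
Step 6: alpha = 0.05. fail to reject H0.

rho = -0.2545, p = 0.450037, fail to reject H0 at alpha = 0.05.


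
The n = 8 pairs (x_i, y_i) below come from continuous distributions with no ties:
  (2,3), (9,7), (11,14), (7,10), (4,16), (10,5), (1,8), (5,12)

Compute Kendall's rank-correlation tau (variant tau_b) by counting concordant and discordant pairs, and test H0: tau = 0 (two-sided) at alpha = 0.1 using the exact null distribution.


Step 1: Enumerate the 28 unordered pairs (i,j) with i<j and classify each by sign(x_j-x_i) * sign(y_j-y_i).
  (1,2):dx=+7,dy=+4->C; (1,3):dx=+9,dy=+11->C; (1,4):dx=+5,dy=+7->C; (1,5):dx=+2,dy=+13->C
  (1,6):dx=+8,dy=+2->C; (1,7):dx=-1,dy=+5->D; (1,8):dx=+3,dy=+9->C; (2,3):dx=+2,dy=+7->C
  (2,4):dx=-2,dy=+3->D; (2,5):dx=-5,dy=+9->D; (2,6):dx=+1,dy=-2->D; (2,7):dx=-8,dy=+1->D
  (2,8):dx=-4,dy=+5->D; (3,4):dx=-4,dy=-4->C; (3,5):dx=-7,dy=+2->D; (3,6):dx=-1,dy=-9->C
  (3,7):dx=-10,dy=-6->C; (3,8):dx=-6,dy=-2->C; (4,5):dx=-3,dy=+6->D; (4,6):dx=+3,dy=-5->D
  (4,7):dx=-6,dy=-2->C; (4,8):dx=-2,dy=+2->D; (5,6):dx=+6,dy=-11->D; (5,7):dx=-3,dy=-8->C
  (5,8):dx=+1,dy=-4->D; (6,7):dx=-9,dy=+3->D; (6,8):dx=-5,dy=+7->D; (7,8):dx=+4,dy=+4->C
Step 2: C = 14, D = 14, total pairs = 28.
Step 3: tau = (C - D)/(n(n-1)/2) = (14 - 14)/28 = 0.000000.
Step 4: Exact two-sided p-value (enumerate n! = 40320 permutations of y under H0): p = 1.000000.
Step 5: alpha = 0.1. fail to reject H0.

tau_b = 0.0000 (C=14, D=14), p = 1.000000, fail to reject H0.


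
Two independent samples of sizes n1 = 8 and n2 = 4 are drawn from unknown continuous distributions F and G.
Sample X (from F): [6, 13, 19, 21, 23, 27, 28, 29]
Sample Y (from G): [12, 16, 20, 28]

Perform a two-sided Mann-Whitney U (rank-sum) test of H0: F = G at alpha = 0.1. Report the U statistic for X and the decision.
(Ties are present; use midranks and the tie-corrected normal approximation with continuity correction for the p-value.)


Step 1: Combine and sort all 12 observations; assign midranks.
sorted (value, group): (6,X), (12,Y), (13,X), (16,Y), (19,X), (20,Y), (21,X), (23,X), (27,X), (28,X), (28,Y), (29,X)
ranks: 6->1, 12->2, 13->3, 16->4, 19->5, 20->6, 21->7, 23->8, 27->9, 28->10.5, 28->10.5, 29->12
Step 2: Rank sum for X: R1 = 1 + 3 + 5 + 7 + 8 + 9 + 10.5 + 12 = 55.5.
Step 3: U_X = R1 - n1(n1+1)/2 = 55.5 - 8*9/2 = 55.5 - 36 = 19.5.
       U_Y = n1*n2 - U_X = 32 - 19.5 = 12.5.
Step 4: Ties are present, so use the tie-corrected normal approximation (with continuity correction) for the p-value.
Step 5: p-value = 0.609759; compare to alpha = 0.1. fail to reject H0.

U_X = 19.5, p = 0.609759, fail to reject H0 at alpha = 0.1.


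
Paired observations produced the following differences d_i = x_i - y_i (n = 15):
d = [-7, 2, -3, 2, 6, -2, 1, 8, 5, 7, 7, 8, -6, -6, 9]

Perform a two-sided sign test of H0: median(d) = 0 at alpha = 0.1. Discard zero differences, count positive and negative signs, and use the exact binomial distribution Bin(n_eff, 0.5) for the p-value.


Step 1: Discard zero differences. Original n = 15; n_eff = number of nonzero differences = 15.
Nonzero differences (with sign): -7, +2, -3, +2, +6, -2, +1, +8, +5, +7, +7, +8, -6, -6, +9
Step 2: Count signs: positive = 10, negative = 5.
Step 3: Under H0: P(positive) = 0.5, so the number of positives S ~ Bin(15, 0.5).
Step 4: Two-sided exact p-value = sum of Bin(15,0.5) probabilities at or below the observed probability = 0.301758.
Step 5: alpha = 0.1. fail to reject H0.

n_eff = 15, pos = 10, neg = 5, p = 0.301758, fail to reject H0.


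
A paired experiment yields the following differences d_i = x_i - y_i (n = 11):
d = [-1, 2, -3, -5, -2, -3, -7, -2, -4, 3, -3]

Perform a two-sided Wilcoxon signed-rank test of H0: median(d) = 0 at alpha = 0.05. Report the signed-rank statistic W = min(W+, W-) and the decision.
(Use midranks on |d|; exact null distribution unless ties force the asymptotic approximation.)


Step 1: Drop any zero differences (none here) and take |d_i|.
|d| = [1, 2, 3, 5, 2, 3, 7, 2, 4, 3, 3]
Step 2: Midrank |d_i| (ties get averaged ranks).
ranks: |1|->1, |2|->3, |3|->6.5, |5|->10, |2|->3, |3|->6.5, |7|->11, |2|->3, |4|->9, |3|->6.5, |3|->6.5
Step 3: Attach original signs; sum ranks with positive sign and with negative sign.
W+ = 3 + 6.5 = 9.5
W- = 1 + 6.5 + 10 + 3 + 6.5 + 11 + 3 + 9 + 6.5 = 56.5
(Check: W+ + W- = 66 should equal n(n+1)/2 = 66.)
Step 4: Test statistic W = min(W+, W-) = 9.5.
Step 5: Ties in |d|, so use the tie-corrected normal approximation.
        E[W] = n(n+1)/4 = 11*12/4 = 33.
        Tie groups: |d|=2 (t=3), |d|=3 (t=4); sum(t^3 - t) = 84.
        Var[W] = n(n+1)(2n+1)/24 - sum(t^3-t)/48 = 3036/24 - 84/48 = 124.75.
        z = (W - E[W]) / sqrt(Var[W]) = (9.5 - 33) / 11.1692 = -2.1040.
        Two-sided p = 2*Phi(z) = 0.035378.
Step 6: alpha = 0.05. reject H0.

W+ = 9.5, W- = 56.5, W = min = 9.5, p = 0.035378, reject H0.


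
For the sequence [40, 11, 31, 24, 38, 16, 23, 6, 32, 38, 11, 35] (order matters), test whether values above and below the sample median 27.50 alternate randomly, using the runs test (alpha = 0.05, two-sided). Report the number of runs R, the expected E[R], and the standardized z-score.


Step 1: Compute median = 27.50; label A = above, B = below.
Labels in order: ABABABBBAABA  (n_A = 6, n_B = 6)
Step 2: Count runs R = 9.
Step 3: Under H0 (random ordering), E[R] = 2*n_A*n_B/(n_A+n_B) + 1 = 2*6*6/12 + 1 = 7.0000.
        Var[R] = 2*n_A*n_B*(2*n_A*n_B - n_A - n_B) / ((n_A+n_B)^2 * (n_A+n_B-1)) = 4320/1584 = 2.7273.
        SD[R] = 1.6514.
Step 4: Continuity-corrected z = (R - 0.5 - E[R]) / SD[R] = (9 - 0.5 - 7.0000) / 1.6514 = 0.9083.
Step 5: Two-sided p-value via normal approximation = 2*(1 - Phi(|z|)) = 0.363722.
Step 6: alpha = 0.05. fail to reject H0.

R = 9, z = 0.9083, p = 0.363722, fail to reject H0.


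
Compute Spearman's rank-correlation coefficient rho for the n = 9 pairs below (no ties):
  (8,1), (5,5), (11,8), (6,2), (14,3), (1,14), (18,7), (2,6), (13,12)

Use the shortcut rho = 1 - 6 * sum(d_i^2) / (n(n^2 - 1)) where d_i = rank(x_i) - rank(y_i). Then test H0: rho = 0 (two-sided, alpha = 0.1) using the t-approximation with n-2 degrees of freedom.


Step 1: Rank x and y separately (midranks; no ties here).
rank(x): 8->5, 5->3, 11->6, 6->4, 14->8, 1->1, 18->9, 2->2, 13->7
rank(y): 1->1, 5->4, 8->7, 2->2, 3->3, 14->9, 7->6, 6->5, 12->8
Step 2: d_i = R_x(i) - R_y(i); compute d_i^2.
  (5-1)^2=16, (3-4)^2=1, (6-7)^2=1, (4-2)^2=4, (8-3)^2=25, (1-9)^2=64, (9-6)^2=9, (2-5)^2=9, (7-8)^2=1
sum(d^2) = 130.
Step 3: rho = 1 - 6*130 / (9*(9^2 - 1)) = 1 - 780/720 = -0.083333.
Step 4: Under H0, t = rho * sqrt((n-2)/(1-rho^2)) = -0.2212 ~ t(7).
Step 5: Two-sided p-value from the t-distribution with 7 df = 0.831214.
Step 6: alpha = 0.1. fail to reject H0.

rho = -0.0833, p = 0.831214, fail to reject H0 at alpha = 0.1.


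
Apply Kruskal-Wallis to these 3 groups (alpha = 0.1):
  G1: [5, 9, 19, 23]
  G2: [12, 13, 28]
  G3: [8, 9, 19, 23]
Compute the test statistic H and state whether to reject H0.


Step 1: Combine all N = 11 observations and assign midranks.
sorted (value, group, rank): (5,G1,1), (8,G3,2), (9,G1,3.5), (9,G3,3.5), (12,G2,5), (13,G2,6), (19,G1,7.5), (19,G3,7.5), (23,G1,9.5), (23,G3,9.5), (28,G2,11)
Step 2: Sum ranks within each group.
R_1 = 21.5 (n_1 = 4)
R_2 = 22 (n_2 = 3)
R_3 = 22.5 (n_3 = 4)
Step 3: H = 12/(N(N+1)) * sum(R_i^2/n_i) - 3(N+1)
     = 12/(11*12) * (21.5^2/4 + 22^2/3 + 22.5^2/4) - 3*12
     = 0.090909 * 403.458 - 36
     = 0.678030.
Step 4: Ties present; correction factor C = 1 - 18/(11^3 - 11) = 0.986364. Corrected H = 0.678030 / 0.986364 = 0.687404.
Step 5: Under H0, H ~ chi^2(2); p-value = 0.709140.
Step 6: alpha = 0.1. fail to reject H0.

H = 0.6874, df = 2, p = 0.709140, fail to reject H0.


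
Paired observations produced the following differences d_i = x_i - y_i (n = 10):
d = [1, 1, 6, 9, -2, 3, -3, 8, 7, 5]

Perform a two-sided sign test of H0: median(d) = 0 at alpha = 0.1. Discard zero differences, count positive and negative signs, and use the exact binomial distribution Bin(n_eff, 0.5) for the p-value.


Step 1: Discard zero differences. Original n = 10; n_eff = number of nonzero differences = 10.
Nonzero differences (with sign): +1, +1, +6, +9, -2, +3, -3, +8, +7, +5
Step 2: Count signs: positive = 8, negative = 2.
Step 3: Under H0: P(positive) = 0.5, so the number of positives S ~ Bin(10, 0.5).
Step 4: Two-sided exact p-value = sum of Bin(10,0.5) probabilities at or below the observed probability = 0.109375.
Step 5: alpha = 0.1. fail to reject H0.

n_eff = 10, pos = 8, neg = 2, p = 0.109375, fail to reject H0.


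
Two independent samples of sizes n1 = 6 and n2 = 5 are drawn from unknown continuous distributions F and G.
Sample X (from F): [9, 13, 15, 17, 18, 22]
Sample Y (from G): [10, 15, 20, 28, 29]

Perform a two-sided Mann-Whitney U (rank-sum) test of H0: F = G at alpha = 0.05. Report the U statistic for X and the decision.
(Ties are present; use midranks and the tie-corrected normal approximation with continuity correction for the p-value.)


Step 1: Combine and sort all 11 observations; assign midranks.
sorted (value, group): (9,X), (10,Y), (13,X), (15,X), (15,Y), (17,X), (18,X), (20,Y), (22,X), (28,Y), (29,Y)
ranks: 9->1, 10->2, 13->3, 15->4.5, 15->4.5, 17->6, 18->7, 20->8, 22->9, 28->10, 29->11
Step 2: Rank sum for X: R1 = 1 + 3 + 4.5 + 6 + 7 + 9 = 30.5.
Step 3: U_X = R1 - n1(n1+1)/2 = 30.5 - 6*7/2 = 30.5 - 21 = 9.5.
       U_Y = n1*n2 - U_X = 30 - 9.5 = 20.5.
Step 4: Ties are present, so use the tie-corrected normal approximation (with continuity correction) for the p-value.
Step 5: p-value = 0.360216; compare to alpha = 0.05. fail to reject H0.

U_X = 9.5, p = 0.360216, fail to reject H0 at alpha = 0.05.


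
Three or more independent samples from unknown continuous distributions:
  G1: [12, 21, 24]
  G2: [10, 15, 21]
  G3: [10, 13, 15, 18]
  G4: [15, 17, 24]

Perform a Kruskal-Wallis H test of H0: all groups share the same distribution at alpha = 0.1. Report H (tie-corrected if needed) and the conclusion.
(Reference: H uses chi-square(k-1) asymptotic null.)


Step 1: Combine all N = 13 observations and assign midranks.
sorted (value, group, rank): (10,G2,1.5), (10,G3,1.5), (12,G1,3), (13,G3,4), (15,G2,6), (15,G3,6), (15,G4,6), (17,G4,8), (18,G3,9), (21,G1,10.5), (21,G2,10.5), (24,G1,12.5), (24,G4,12.5)
Step 2: Sum ranks within each group.
R_1 = 26 (n_1 = 3)
R_2 = 18 (n_2 = 3)
R_3 = 20.5 (n_3 = 4)
R_4 = 26.5 (n_4 = 3)
Step 3: H = 12/(N(N+1)) * sum(R_i^2/n_i) - 3(N+1)
     = 12/(13*14) * (26^2/3 + 18^2/3 + 20.5^2/4 + 26.5^2/3) - 3*14
     = 0.065934 * 672.479 - 42
     = 2.339286.
Step 4: Ties present; correction factor C = 1 - 42/(13^3 - 13) = 0.980769. Corrected H = 2.339286 / 0.980769 = 2.385154.
Step 5: Under H0, H ~ chi^2(3); p-value = 0.496404.
Step 6: alpha = 0.1. fail to reject H0.

H = 2.3852, df = 3, p = 0.496404, fail to reject H0.


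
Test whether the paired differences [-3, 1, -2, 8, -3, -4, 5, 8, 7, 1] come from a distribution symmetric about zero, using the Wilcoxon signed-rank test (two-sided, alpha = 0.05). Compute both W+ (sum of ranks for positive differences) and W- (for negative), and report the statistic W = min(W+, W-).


Step 1: Drop any zero differences (none here) and take |d_i|.
|d| = [3, 1, 2, 8, 3, 4, 5, 8, 7, 1]
Step 2: Midrank |d_i| (ties get averaged ranks).
ranks: |3|->4.5, |1|->1.5, |2|->3, |8|->9.5, |3|->4.5, |4|->6, |5|->7, |8|->9.5, |7|->8, |1|->1.5
Step 3: Attach original signs; sum ranks with positive sign and with negative sign.
W+ = 1.5 + 9.5 + 7 + 9.5 + 8 + 1.5 = 37
W- = 4.5 + 3 + 4.5 + 6 = 18
(Check: W+ + W- = 55 should equal n(n+1)/2 = 55.)
Step 4: Test statistic W = min(W+, W-) = 18.
Step 5: Ties in |d|, so use the tie-corrected normal approximation.
        E[W] = n(n+1)/4 = 10*11/4 = 27.5.
        Tie groups: |d|=1 (t=2), |d|=3 (t=2), |d|=8 (t=2); sum(t^3 - t) = 18.
        Var[W] = n(n+1)(2n+1)/24 - sum(t^3-t)/48 = 2310/24 - 18/48 = 95.875.
        z = (W - E[W]) / sqrt(Var[W]) = (18 - 27.5) / 9.7916 = -0.9702.
        Two-sided p = 2*Phi(z) = 0.331936.
Step 6: alpha = 0.05. fail to reject H0.

W+ = 37, W- = 18, W = min = 18, p = 0.331936, fail to reject H0.


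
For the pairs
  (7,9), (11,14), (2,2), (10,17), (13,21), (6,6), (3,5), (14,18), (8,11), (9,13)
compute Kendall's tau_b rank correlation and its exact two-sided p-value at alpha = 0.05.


Step 1: Enumerate the 45 unordered pairs (i,j) with i<j and classify each by sign(x_j-x_i) * sign(y_j-y_i).
  (1,2):dx=+4,dy=+5->C; (1,3):dx=-5,dy=-7->C; (1,4):dx=+3,dy=+8->C; (1,5):dx=+6,dy=+12->C
  (1,6):dx=-1,dy=-3->C; (1,7):dx=-4,dy=-4->C; (1,8):dx=+7,dy=+9->C; (1,9):dx=+1,dy=+2->C
  (1,10):dx=+2,dy=+4->C; (2,3):dx=-9,dy=-12->C; (2,4):dx=-1,dy=+3->D; (2,5):dx=+2,dy=+7->C
  (2,6):dx=-5,dy=-8->C; (2,7):dx=-8,dy=-9->C; (2,8):dx=+3,dy=+4->C; (2,9):dx=-3,dy=-3->C
  (2,10):dx=-2,dy=-1->C; (3,4):dx=+8,dy=+15->C; (3,5):dx=+11,dy=+19->C; (3,6):dx=+4,dy=+4->C
  (3,7):dx=+1,dy=+3->C; (3,8):dx=+12,dy=+16->C; (3,9):dx=+6,dy=+9->C; (3,10):dx=+7,dy=+11->C
  (4,5):dx=+3,dy=+4->C; (4,6):dx=-4,dy=-11->C; (4,7):dx=-7,dy=-12->C; (4,8):dx=+4,dy=+1->C
  (4,9):dx=-2,dy=-6->C; (4,10):dx=-1,dy=-4->C; (5,6):dx=-7,dy=-15->C; (5,7):dx=-10,dy=-16->C
  (5,8):dx=+1,dy=-3->D; (5,9):dx=-5,dy=-10->C; (5,10):dx=-4,dy=-8->C; (6,7):dx=-3,dy=-1->C
  (6,8):dx=+8,dy=+12->C; (6,9):dx=+2,dy=+5->C; (6,10):dx=+3,dy=+7->C; (7,8):dx=+11,dy=+13->C
  (7,9):dx=+5,dy=+6->C; (7,10):dx=+6,dy=+8->C; (8,9):dx=-6,dy=-7->C; (8,10):dx=-5,dy=-5->C
  (9,10):dx=+1,dy=+2->C
Step 2: C = 43, D = 2, total pairs = 45.
Step 3: tau = (C - D)/(n(n-1)/2) = (43 - 2)/45 = 0.911111.
Step 4: Exact two-sided p-value (enumerate n! = 3628800 permutations of y under H0): p = 0.000030.
Step 5: alpha = 0.05. reject H0.

tau_b = 0.9111 (C=43, D=2), p = 0.000030, reject H0.


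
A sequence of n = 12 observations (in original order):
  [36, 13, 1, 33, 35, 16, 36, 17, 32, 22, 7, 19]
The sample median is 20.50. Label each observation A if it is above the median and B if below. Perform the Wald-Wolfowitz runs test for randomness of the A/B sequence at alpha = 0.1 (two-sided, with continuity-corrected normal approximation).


Step 1: Compute median = 20.50; label A = above, B = below.
Labels in order: ABBAABABAABB  (n_A = 6, n_B = 6)
Step 2: Count runs R = 8.
Step 3: Under H0 (random ordering), E[R] = 2*n_A*n_B/(n_A+n_B) + 1 = 2*6*6/12 + 1 = 7.0000.
        Var[R] = 2*n_A*n_B*(2*n_A*n_B - n_A - n_B) / ((n_A+n_B)^2 * (n_A+n_B-1)) = 4320/1584 = 2.7273.
        SD[R] = 1.6514.
Step 4: Continuity-corrected z = (R - 0.5 - E[R]) / SD[R] = (8 - 0.5 - 7.0000) / 1.6514 = 0.3028.
Step 5: Two-sided p-value via normal approximation = 2*(1 - Phi(|z|)) = 0.762069.
Step 6: alpha = 0.1. fail to reject H0.

R = 8, z = 0.3028, p = 0.762069, fail to reject H0.


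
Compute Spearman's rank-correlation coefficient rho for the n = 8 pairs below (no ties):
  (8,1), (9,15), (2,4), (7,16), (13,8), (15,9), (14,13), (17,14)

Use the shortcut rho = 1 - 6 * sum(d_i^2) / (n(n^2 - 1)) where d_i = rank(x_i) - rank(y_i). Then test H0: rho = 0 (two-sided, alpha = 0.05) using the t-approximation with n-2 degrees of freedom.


Step 1: Rank x and y separately (midranks; no ties here).
rank(x): 8->3, 9->4, 2->1, 7->2, 13->5, 15->7, 14->6, 17->8
rank(y): 1->1, 15->7, 4->2, 16->8, 8->3, 9->4, 13->5, 14->6
Step 2: d_i = R_x(i) - R_y(i); compute d_i^2.
  (3-1)^2=4, (4-7)^2=9, (1-2)^2=1, (2-8)^2=36, (5-3)^2=4, (7-4)^2=9, (6-5)^2=1, (8-6)^2=4
sum(d^2) = 68.
Step 3: rho = 1 - 6*68 / (8*(8^2 - 1)) = 1 - 408/504 = 0.190476.
Step 4: Under H0, t = rho * sqrt((n-2)/(1-rho^2)) = 0.4753 ~ t(6).
Step 5: Two-sided p-value from the t-distribution with 6 df = 0.651401.
Step 6: alpha = 0.05. fail to reject H0.

rho = 0.1905, p = 0.651401, fail to reject H0 at alpha = 0.05.


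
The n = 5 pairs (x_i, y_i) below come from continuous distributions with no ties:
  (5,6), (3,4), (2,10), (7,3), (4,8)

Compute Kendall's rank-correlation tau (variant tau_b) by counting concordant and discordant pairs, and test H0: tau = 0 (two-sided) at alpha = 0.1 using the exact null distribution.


Step 1: Enumerate the 10 unordered pairs (i,j) with i<j and classify each by sign(x_j-x_i) * sign(y_j-y_i).
  (1,2):dx=-2,dy=-2->C; (1,3):dx=-3,dy=+4->D; (1,4):dx=+2,dy=-3->D; (1,5):dx=-1,dy=+2->D
  (2,3):dx=-1,dy=+6->D; (2,4):dx=+4,dy=-1->D; (2,5):dx=+1,dy=+4->C; (3,4):dx=+5,dy=-7->D
  (3,5):dx=+2,dy=-2->D; (4,5):dx=-3,dy=+5->D
Step 2: C = 2, D = 8, total pairs = 10.
Step 3: tau = (C - D)/(n(n-1)/2) = (2 - 8)/10 = -0.600000.
Step 4: Exact two-sided p-value (enumerate n! = 120 permutations of y under H0): p = 0.233333.
Step 5: alpha = 0.1. fail to reject H0.

tau_b = -0.6000 (C=2, D=8), p = 0.233333, fail to reject H0.


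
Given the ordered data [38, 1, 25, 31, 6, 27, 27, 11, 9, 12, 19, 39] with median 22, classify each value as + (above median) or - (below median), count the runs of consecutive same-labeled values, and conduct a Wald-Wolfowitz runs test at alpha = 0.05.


Step 1: Compute median = 22; label A = above, B = below.
Labels in order: ABAABAABBBBA  (n_A = 6, n_B = 6)
Step 2: Count runs R = 7.
Step 3: Under H0 (random ordering), E[R] = 2*n_A*n_B/(n_A+n_B) + 1 = 2*6*6/12 + 1 = 7.0000.
        Var[R] = 2*n_A*n_B*(2*n_A*n_B - n_A - n_B) / ((n_A+n_B)^2 * (n_A+n_B-1)) = 4320/1584 = 2.7273.
        SD[R] = 1.6514.
Step 4: R = E[R], so z = 0 with no continuity correction.
Step 5: Two-sided p-value via normal approximation = 2*(1 - Phi(|z|)) = 1.000000.
Step 6: alpha = 0.05. fail to reject H0.

R = 7, z = 0.0000, p = 1.000000, fail to reject H0.


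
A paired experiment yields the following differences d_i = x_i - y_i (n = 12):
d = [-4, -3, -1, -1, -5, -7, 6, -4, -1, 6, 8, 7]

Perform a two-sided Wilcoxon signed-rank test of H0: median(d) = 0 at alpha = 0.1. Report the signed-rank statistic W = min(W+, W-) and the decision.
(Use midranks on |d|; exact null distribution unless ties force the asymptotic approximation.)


Step 1: Drop any zero differences (none here) and take |d_i|.
|d| = [4, 3, 1, 1, 5, 7, 6, 4, 1, 6, 8, 7]
Step 2: Midrank |d_i| (ties get averaged ranks).
ranks: |4|->5.5, |3|->4, |1|->2, |1|->2, |5|->7, |7|->10.5, |6|->8.5, |4|->5.5, |1|->2, |6|->8.5, |8|->12, |7|->10.5
Step 3: Attach original signs; sum ranks with positive sign and with negative sign.
W+ = 8.5 + 8.5 + 12 + 10.5 = 39.5
W- = 5.5 + 4 + 2 + 2 + 7 + 10.5 + 5.5 + 2 = 38.5
(Check: W+ + W- = 78 should equal n(n+1)/2 = 78.)
Step 4: Test statistic W = min(W+, W-) = 38.5.
Step 5: Ties in |d|, so use the tie-corrected normal approximation.
        E[W] = n(n+1)/4 = 12*13/4 = 39.
        Tie groups: |d|=1 (t=3), |d|=4 (t=2), |d|=6 (t=2), |d|=7 (t=2); sum(t^3 - t) = 42.
        Var[W] = n(n+1)(2n+1)/24 - sum(t^3-t)/48 = 3900/24 - 42/48 = 161.625.
        z = (W - E[W]) / sqrt(Var[W]) = (38.5 - 39) / 12.7132 = -0.0393.
        Two-sided p = 2*Phi(z) = 0.968628.
Step 6: alpha = 0.1. fail to reject H0.

W+ = 39.5, W- = 38.5, W = min = 38.5, p = 0.968628, fail to reject H0.


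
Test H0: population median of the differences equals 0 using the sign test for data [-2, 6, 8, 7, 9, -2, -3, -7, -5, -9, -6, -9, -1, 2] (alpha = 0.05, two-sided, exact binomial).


Step 1: Discard zero differences. Original n = 14; n_eff = number of nonzero differences = 14.
Nonzero differences (with sign): -2, +6, +8, +7, +9, -2, -3, -7, -5, -9, -6, -9, -1, +2
Step 2: Count signs: positive = 5, negative = 9.
Step 3: Under H0: P(positive) = 0.5, so the number of positives S ~ Bin(14, 0.5).
Step 4: Two-sided exact p-value = sum of Bin(14,0.5) probabilities at or below the observed probability = 0.423950.
Step 5: alpha = 0.05. fail to reject H0.

n_eff = 14, pos = 5, neg = 9, p = 0.423950, fail to reject H0.


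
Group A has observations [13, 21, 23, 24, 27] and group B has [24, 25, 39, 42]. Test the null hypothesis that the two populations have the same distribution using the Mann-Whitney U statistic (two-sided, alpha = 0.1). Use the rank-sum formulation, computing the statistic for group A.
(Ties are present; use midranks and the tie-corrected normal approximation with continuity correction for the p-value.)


Step 1: Combine and sort all 9 observations; assign midranks.
sorted (value, group): (13,X), (21,X), (23,X), (24,X), (24,Y), (25,Y), (27,X), (39,Y), (42,Y)
ranks: 13->1, 21->2, 23->3, 24->4.5, 24->4.5, 25->6, 27->7, 39->8, 42->9
Step 2: Rank sum for X: R1 = 1 + 2 + 3 + 4.5 + 7 = 17.5.
Step 3: U_X = R1 - n1(n1+1)/2 = 17.5 - 5*6/2 = 17.5 - 15 = 2.5.
       U_Y = n1*n2 - U_X = 20 - 2.5 = 17.5.
Step 4: Ties are present, so use the tie-corrected normal approximation (with continuity correction) for the p-value.
Step 5: p-value = 0.085100; compare to alpha = 0.1. reject H0.

U_X = 2.5, p = 0.085100, reject H0 at alpha = 0.1.


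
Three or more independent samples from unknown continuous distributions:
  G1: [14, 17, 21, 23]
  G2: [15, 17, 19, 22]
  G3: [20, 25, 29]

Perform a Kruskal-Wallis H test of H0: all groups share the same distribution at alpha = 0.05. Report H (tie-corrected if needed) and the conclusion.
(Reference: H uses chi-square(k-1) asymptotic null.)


Step 1: Combine all N = 11 observations and assign midranks.
sorted (value, group, rank): (14,G1,1), (15,G2,2), (17,G1,3.5), (17,G2,3.5), (19,G2,5), (20,G3,6), (21,G1,7), (22,G2,8), (23,G1,9), (25,G3,10), (29,G3,11)
Step 2: Sum ranks within each group.
R_1 = 20.5 (n_1 = 4)
R_2 = 18.5 (n_2 = 4)
R_3 = 27 (n_3 = 3)
Step 3: H = 12/(N(N+1)) * sum(R_i^2/n_i) - 3(N+1)
     = 12/(11*12) * (20.5^2/4 + 18.5^2/4 + 27^2/3) - 3*12
     = 0.090909 * 433.625 - 36
     = 3.420455.
Step 4: Ties present; correction factor C = 1 - 6/(11^3 - 11) = 0.995455. Corrected H = 3.420455 / 0.995455 = 3.436073.
Step 5: Under H0, H ~ chi^2(2); p-value = 0.179418.
Step 6: alpha = 0.05. fail to reject H0.

H = 3.4361, df = 2, p = 0.179418, fail to reject H0.


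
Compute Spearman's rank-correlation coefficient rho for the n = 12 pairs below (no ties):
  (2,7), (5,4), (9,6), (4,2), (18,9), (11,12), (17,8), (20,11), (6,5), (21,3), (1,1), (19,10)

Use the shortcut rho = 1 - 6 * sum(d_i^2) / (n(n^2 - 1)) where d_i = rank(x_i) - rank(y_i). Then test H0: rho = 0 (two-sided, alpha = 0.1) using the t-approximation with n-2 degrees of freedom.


Step 1: Rank x and y separately (midranks; no ties here).
rank(x): 2->2, 5->4, 9->6, 4->3, 18->9, 11->7, 17->8, 20->11, 6->5, 21->12, 1->1, 19->10
rank(y): 7->7, 4->4, 6->6, 2->2, 9->9, 12->12, 8->8, 11->11, 5->5, 3->3, 1->1, 10->10
Step 2: d_i = R_x(i) - R_y(i); compute d_i^2.
  (2-7)^2=25, (4-4)^2=0, (6-6)^2=0, (3-2)^2=1, (9-9)^2=0, (7-12)^2=25, (8-8)^2=0, (11-11)^2=0, (5-5)^2=0, (12-3)^2=81, (1-1)^2=0, (10-10)^2=0
sum(d^2) = 132.
Step 3: rho = 1 - 6*132 / (12*(12^2 - 1)) = 1 - 792/1716 = 0.538462.
Step 4: Under H0, t = rho * sqrt((n-2)/(1-rho^2)) = 2.0207 ~ t(10).
Step 5: Two-sided p-value from the t-distribution with 10 df = 0.070894.
Step 6: alpha = 0.1. reject H0.

rho = 0.5385, p = 0.070894, reject H0 at alpha = 0.1.
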